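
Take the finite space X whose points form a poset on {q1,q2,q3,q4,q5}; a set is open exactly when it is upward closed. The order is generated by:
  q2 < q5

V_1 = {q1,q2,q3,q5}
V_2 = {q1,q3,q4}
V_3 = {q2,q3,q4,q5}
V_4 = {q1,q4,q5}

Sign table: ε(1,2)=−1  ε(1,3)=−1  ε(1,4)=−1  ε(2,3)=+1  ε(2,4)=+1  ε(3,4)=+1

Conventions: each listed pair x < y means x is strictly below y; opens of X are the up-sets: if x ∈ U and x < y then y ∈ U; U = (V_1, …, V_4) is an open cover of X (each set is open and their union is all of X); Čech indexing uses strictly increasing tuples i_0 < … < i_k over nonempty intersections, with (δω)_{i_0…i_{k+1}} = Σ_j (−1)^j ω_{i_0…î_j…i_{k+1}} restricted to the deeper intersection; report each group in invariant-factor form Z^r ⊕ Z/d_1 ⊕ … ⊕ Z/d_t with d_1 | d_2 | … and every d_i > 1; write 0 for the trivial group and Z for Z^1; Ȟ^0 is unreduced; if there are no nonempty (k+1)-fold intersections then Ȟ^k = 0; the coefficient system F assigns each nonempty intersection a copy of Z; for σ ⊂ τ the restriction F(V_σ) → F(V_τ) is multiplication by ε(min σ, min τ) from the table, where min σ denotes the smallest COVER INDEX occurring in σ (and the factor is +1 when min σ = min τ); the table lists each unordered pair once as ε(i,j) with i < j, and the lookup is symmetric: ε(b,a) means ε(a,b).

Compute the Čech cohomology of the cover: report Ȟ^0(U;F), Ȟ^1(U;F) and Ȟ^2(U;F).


intersection data:
  V12={q1,q3} V13={q2,q3,q5} V14={q1,q5} V23={q3,q4} V24={q1,q4} V34={q4,q5}
  V123={q3} V124={q1} V134={q5} V234={q4}
C dims 4,6,4; δ0: rk 3, SNF 1^3; δ1: rk 3, SNF 1^3
Ȟ^0 = (4 − 3) − 0 = 1, so Ȟ^0 ≅ Z
Ȟ^1 = (6 − 3) − 3 = 0, so Ȟ^1 ≅ 0
Ȟ^2 = (4 − 0) − 3 = 1, so Ȟ^2 ≅ Z

Ȟ^0(U;F) ≅ Z; Ȟ^1(U;F) ≅ 0; Ȟ^2(U;F) ≅ Z


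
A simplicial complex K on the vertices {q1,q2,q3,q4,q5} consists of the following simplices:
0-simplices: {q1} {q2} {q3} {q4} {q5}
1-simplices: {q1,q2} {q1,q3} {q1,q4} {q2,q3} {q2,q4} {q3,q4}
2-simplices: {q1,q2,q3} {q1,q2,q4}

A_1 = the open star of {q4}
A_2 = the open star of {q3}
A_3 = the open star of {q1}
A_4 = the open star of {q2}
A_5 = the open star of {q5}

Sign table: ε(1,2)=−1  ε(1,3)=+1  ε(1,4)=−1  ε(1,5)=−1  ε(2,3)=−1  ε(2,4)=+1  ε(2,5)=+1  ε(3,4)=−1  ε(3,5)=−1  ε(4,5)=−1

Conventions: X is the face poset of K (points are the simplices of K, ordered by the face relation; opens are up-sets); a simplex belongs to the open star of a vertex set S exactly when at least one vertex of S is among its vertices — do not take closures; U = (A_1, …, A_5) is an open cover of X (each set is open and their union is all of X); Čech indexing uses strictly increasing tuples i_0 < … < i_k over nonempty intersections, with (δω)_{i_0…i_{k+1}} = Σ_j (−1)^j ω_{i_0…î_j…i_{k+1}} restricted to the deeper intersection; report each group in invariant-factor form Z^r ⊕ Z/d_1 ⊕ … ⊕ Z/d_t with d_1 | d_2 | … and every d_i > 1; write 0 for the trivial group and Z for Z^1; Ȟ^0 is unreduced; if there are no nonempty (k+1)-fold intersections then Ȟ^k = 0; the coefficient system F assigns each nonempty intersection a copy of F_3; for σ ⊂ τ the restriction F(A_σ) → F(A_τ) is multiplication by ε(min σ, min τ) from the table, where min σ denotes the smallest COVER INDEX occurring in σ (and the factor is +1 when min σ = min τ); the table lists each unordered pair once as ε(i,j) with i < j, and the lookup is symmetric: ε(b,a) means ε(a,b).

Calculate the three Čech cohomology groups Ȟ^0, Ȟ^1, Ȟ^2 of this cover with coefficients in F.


Ȟ^0 = Z/3 ⊕ Z/3; Ȟ^1 = Z/3; Ȟ^2 = 0

nerve of the cover:
  A1={{q4},{q1,q4},{q2,q4},{q3,q4},{q1,q2,q4}} A2={{q3},{q1,q3},{q2,q3},{q3,q4},{q1,q2,q3}} A3={{q1},{q1,q2},{q1,q3},{q1,q4},{q1,q2,q3},{q1,q2,q4}} A4={{q2},{q1,q2},{q2,q3},{q2,q4},{q1,q2,q3},{q1,q2,q4}} A5={{q5}}
  A12={{q3,q4}} A13={{q1,q4},{q1,q2,q4}} A14={{q2,q4},{q1,q2,q4}} A23={{q1,q3},{q1,q2,q3}} A24={{q2,q3},{q1,q2,q3}} A34={{q1,q2},{q1,q2,q3},{q1,q2,q4}}
  A134={{q1,q2,q4}} A234={{q1,q2,q3}}
C dims 5,6,2; δ0: rk_F3 3; δ1: rk_F3 2
Ȟ^0 = (5 − 3) − 0 = 2, so Ȟ^0 ≅ Z/3 ⊕ Z/3
Ȟ^1 = (6 − 2) − 3 = 1, so Ȟ^1 ≅ Z/3
Ȟ^2 = (2 − 0) − 2 = 0, so Ȟ^2 ≅ 0


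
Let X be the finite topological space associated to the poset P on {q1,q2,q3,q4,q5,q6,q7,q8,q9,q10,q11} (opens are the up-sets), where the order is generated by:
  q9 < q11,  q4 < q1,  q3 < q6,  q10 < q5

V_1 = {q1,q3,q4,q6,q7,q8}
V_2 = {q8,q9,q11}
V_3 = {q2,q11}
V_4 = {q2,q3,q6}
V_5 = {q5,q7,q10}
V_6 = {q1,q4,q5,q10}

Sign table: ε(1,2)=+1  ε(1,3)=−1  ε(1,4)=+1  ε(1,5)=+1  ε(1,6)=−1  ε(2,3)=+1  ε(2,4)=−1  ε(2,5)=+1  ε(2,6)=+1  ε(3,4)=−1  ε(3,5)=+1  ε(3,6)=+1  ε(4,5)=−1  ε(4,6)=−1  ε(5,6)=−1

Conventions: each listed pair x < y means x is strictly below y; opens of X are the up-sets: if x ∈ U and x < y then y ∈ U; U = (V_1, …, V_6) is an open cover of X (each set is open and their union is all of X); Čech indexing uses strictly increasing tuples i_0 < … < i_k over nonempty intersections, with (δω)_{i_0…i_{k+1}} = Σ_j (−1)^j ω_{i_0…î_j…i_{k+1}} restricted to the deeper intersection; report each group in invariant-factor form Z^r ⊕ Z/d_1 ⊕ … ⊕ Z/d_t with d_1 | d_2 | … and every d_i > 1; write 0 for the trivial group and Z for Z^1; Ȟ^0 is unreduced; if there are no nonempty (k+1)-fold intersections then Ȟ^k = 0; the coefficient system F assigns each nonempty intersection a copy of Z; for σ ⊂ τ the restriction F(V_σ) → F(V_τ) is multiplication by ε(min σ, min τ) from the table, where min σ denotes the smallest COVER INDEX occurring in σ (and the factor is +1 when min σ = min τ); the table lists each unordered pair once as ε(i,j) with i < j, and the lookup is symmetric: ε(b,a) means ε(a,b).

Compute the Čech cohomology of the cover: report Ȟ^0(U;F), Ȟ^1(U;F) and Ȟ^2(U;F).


nerve of the cover:
  V12={q8} V14={q3,q6} V15={q7} V16={q1,q4} V23={q11} V34={q2} V56={q5,q10}
C dims 6,7; δ0: rk 6, SNF 1^5·2
Ȟ^0 = (6 − 6) − 0 = 0, so Ȟ^0 ≅ 0
Ȟ^1 = (7 − 0) − 6 = 1 plus torsion [2], so Ȟ^1 ≅ Z ⊕ Z/2
Ȟ^2 = (0 − 0) − 0 = 0, so Ȟ^2 ≅ 0

Ȟ^0 = 0,  Ȟ^1 = Z ⊕ Z/2,  Ȟ^2 = 0


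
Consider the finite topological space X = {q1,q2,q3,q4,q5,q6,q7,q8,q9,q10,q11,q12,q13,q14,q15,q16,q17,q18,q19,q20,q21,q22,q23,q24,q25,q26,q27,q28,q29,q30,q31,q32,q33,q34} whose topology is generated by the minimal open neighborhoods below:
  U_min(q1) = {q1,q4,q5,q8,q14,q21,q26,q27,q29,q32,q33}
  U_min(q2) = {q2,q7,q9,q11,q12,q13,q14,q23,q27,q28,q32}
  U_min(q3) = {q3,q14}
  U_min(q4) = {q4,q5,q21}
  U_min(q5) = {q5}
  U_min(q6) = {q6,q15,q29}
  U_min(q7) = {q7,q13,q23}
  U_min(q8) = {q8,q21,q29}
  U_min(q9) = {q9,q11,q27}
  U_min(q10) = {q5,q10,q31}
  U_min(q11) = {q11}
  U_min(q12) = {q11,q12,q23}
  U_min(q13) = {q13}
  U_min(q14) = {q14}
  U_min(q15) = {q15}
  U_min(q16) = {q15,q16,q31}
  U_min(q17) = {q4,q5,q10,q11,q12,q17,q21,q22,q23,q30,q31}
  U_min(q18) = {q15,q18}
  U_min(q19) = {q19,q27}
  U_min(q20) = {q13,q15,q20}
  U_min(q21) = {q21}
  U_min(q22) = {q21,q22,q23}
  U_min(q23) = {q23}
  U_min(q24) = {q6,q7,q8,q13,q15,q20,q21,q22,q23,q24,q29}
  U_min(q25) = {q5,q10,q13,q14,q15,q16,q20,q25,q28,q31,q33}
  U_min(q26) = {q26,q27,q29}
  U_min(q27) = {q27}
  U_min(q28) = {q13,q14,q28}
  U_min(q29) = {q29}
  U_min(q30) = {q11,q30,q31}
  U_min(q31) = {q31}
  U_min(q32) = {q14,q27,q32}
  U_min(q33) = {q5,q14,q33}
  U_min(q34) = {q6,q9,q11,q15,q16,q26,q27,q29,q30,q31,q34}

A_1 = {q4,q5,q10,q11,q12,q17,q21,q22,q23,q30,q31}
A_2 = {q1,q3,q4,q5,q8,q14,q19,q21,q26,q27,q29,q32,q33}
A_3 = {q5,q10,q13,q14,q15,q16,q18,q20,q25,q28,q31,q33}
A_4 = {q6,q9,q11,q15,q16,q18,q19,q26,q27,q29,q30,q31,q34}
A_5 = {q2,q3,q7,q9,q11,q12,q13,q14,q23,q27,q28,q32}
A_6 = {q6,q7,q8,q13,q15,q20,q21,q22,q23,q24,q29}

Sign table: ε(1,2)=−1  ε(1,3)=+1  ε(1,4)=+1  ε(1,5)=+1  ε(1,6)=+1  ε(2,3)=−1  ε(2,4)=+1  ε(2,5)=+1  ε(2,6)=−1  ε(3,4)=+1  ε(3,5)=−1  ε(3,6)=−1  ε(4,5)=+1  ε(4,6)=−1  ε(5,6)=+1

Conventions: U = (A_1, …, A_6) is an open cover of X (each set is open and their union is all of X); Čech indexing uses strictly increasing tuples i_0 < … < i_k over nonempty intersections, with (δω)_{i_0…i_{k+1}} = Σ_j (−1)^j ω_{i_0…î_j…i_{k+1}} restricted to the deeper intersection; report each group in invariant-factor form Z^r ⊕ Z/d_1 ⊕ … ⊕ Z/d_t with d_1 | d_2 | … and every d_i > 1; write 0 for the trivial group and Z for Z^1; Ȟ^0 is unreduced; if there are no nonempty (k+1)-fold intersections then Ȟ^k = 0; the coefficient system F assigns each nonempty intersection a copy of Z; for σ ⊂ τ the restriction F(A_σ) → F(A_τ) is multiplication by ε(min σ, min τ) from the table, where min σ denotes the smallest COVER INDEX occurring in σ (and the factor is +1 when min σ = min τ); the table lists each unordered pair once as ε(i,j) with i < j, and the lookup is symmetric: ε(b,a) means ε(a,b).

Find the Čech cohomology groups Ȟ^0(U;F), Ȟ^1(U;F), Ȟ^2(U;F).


Ȟ^0 ≅ 0; Ȟ^1 ≅ Z/2; Ȟ^2 ≅ Z

nerve simplices:
  A12={q4,q5,q21} A13={q5,q10,q31} A14={q11,q30,q31} A15={q11,q12,q23} A16={q21,q22,q23} A23={q5,q14,q33} A24={q19,q26,q27,q29} A25={q3,q14,q27,q32} A26={q8,q21,q29} A34={q15,q16,q18,q31} A35={q13,q14,q28} A36={q13,q15,q20} A45={q9,q11,q27} A46={q6,q15,q29} A56={q7,q13,q23}
  A123={q5} A126={q21} A134={q31} A145={q11} A156={q23} A235={q14} A245={q27} A246={q29} A346={q15} A356={q13}
C dims 6,15,10; δ0: rk 6, SNF 1^5·2; δ1: rk 9, SNF 1^9
degree 0: 6−6−0 = 0 → Ȟ^0 ≅ 0
degree 1: 15−9−6 = 0 plus torsion [2] → Ȟ^1 ≅ Z/2
degree 2: 10−0−9 = 1 → Ȟ^2 ≅ Z


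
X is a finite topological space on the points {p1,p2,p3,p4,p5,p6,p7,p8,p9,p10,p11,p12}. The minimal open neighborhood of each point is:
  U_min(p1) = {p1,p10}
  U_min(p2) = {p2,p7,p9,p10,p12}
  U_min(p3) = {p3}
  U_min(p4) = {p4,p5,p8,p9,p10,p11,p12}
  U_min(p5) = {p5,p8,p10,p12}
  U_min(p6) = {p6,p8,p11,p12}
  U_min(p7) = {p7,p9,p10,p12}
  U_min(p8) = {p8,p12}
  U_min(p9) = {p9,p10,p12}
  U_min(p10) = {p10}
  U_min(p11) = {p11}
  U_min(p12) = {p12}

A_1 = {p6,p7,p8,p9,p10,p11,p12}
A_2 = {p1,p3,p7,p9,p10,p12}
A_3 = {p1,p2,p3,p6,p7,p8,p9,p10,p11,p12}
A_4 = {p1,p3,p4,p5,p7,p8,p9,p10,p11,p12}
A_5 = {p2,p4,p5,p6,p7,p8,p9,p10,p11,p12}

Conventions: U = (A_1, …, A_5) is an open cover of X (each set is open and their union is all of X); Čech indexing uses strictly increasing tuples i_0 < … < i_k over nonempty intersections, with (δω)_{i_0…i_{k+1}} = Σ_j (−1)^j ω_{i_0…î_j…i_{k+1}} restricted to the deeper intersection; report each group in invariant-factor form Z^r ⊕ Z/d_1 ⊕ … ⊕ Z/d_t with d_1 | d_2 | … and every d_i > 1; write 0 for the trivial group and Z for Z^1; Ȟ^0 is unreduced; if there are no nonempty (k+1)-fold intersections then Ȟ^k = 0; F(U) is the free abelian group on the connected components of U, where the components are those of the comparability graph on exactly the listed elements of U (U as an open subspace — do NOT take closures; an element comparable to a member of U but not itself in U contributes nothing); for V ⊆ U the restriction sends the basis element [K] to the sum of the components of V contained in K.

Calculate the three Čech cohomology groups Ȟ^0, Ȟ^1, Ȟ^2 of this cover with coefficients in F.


Ȟ^0(U;F) ≅ Z^2, Ȟ^1(U;F) ≅ 0 and Ȟ^2(U;F) ≅ 0

cover nerve:
  A12={p7,p9,p10,p12} A13={p6,p7,p8,p9,p10,p11,p12} A14={p7,p8,p9,p10,p11,p12} A15={p6,p7,p8,p9,p10,p11,p12} A23={p1,p3,p7,p9,p10,p12} A24={p1,p3,p7,p9,p10,p12} A25={p7,p9,p10,p12} A34={p1,p3,p7,p8,p9,p10,p11,p12} A35={p2,p6,p7,p8,p9,p10,p11,p12} A45={p4,p5,p7,p8,p9,p10,p11,p12}
  A123={p7,p9,p10,p12} A124={p7,p9,p10,p12} A125={p7,p9,p10,p12} A134={p7,p8,p9,p10,p11,p12} A135={p6,p7,p8,p9,p10,p11,p12} A145={p7,p8,p9,p10,p11,p12} A234={p1,p3,p7,p9,p10,p12} A235={p7,p9,p10,p12} A245={p7,p9,p10,p12} A345={p7,p8,p9,p10,p11,p12}
  A1234={p7,p9,p10,p12} A1235={p7,p9,p10,p12} A1245={p7,p9,p10,p12} A1345={p7,p8,p9,p10,p11,p12} A2345={p7,p9,p10,p12}
  A12345={p7,p9,p10,p12}
components per intersection:
  A1: {p6,p7,p8,p9,p10,p11,p12}
  A2: {p1,p7,p9,p10,p12} {p3}
  A3: {p1,p2,p6,p7,p8,p9,p10,p11,p12} {p3}
  A4: {p1,p4,p5,p7,p8,p9,p10,p11,p12} {p3}
  A5: {p2,p4,p5,p6,p7,p8,p9,p10,p11,p12}
  A12: {p7,p9,p10,p12}
  A13: {p6,p7,p8,p9,p10,p11,p12}
  A14: {p7,p8,p9,p10,p12} {p11}
  A15: {p6,p7,p8,p9,p10,p11,p12}
  A23: {p1,p7,p9,p10,p12} {p3}
  A24: {p1,p7,p9,p10,p12} {p3}
  A25: {p7,p9,p10,p12}
  A34: {p1,p7,p8,p9,p10,p12} {p3} {p11}
  A35: {p2,p6,p7,p8,p9,p10,p11,p12}
  A45: {p4,p5,p7,p8,p9,p10,p11,p12}
  A123: {p7,p9,p10,p12}
  A124: {p7,p9,p10,p12}
  A125: {p7,p9,p10,p12}
  A134: {p7,p8,p9,p10,p12} {p11}
  A135: {p6,p7,p8,p9,p10,p11,p12}
  A145: {p7,p8,p9,p10,p12} {p11}
  A234: {p1,p7,p9,p10,p12} {p3}
  A235: {p7,p9,p10,p12}
  A245: {p7,p9,p10,p12}
  A345: {p7,p8,p9,p10,p12} {p11}
  A1234: {p7,p9,p10,p12}
  A1235: {p7,p9,p10,p12}
  A1245: {p7,p9,p10,p12}
  A1345: {p7,p8,p9,p10,p12} {p11}
  A2345: {p7,p9,p10,p12}
  A12345: {p7,p9,p10,p12}
C dims 8,15,14,6; δ0: rk 6, SNF 1^6; δ1: rk 9, SNF 1^9; δ2: rk 5, SNF 1^5
Ȟ^0: (8−6)−0=2 ⇒ Z^2
Ȟ^1: (15−9)−6=0 ⇒ 0
Ȟ^2: (14−5)−9=0 ⇒ 0


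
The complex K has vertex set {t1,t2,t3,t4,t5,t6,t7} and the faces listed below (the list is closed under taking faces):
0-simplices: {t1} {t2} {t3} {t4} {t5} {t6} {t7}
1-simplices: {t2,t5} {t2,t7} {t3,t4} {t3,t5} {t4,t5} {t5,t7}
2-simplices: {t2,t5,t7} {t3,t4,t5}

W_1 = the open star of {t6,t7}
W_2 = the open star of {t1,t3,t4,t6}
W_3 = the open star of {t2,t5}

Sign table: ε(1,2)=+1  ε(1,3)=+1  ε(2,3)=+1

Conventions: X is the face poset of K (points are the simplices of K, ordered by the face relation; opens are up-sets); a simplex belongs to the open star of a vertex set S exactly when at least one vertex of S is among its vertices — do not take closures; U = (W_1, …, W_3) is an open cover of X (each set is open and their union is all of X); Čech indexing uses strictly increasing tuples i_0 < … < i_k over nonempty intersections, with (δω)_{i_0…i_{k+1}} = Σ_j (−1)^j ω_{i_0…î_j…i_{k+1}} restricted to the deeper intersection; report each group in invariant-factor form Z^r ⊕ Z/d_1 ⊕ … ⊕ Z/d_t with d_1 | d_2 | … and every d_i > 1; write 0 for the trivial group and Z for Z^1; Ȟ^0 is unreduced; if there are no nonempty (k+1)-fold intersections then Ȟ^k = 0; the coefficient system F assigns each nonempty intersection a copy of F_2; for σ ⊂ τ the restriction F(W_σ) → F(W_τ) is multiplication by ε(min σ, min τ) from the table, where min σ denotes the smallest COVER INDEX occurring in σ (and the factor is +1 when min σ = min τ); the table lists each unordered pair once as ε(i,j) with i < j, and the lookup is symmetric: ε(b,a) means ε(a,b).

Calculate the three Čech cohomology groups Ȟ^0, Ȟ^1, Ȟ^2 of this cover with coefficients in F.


Ȟ^0 = Z/2, Ȟ^1 = Z/2 and Ȟ^2 = 0

intersection data:
  W1={{t6},{t7},{t2,t7},{t5,t7},{t2,t5,t7}} W2={{t1},{t3},{t4},{t6},{t3,t4},{t3,t5},{t4,t5},{t3,t4,t5}} W3={{t2},{t5},{t2,t5},{t2,t7},{t3,t5},{t4,t5},{t5,t7},{t2,t5,t7},{t3,t4,t5}}
  W12={{t6}} W13={{t2,t7},{t5,t7},{t2,t5,t7}} W23={{t3,t5},{t4,t5},{t3,t4,t5}}
C dims 3,3; δ0: rk_F2 2
Ȟ^0 = (3 − 2) − 0 = 1, so Ȟ^0 ≅ Z/2
Ȟ^1 = (3 − 0) − 2 = 1, so Ȟ^1 ≅ Z/2
Ȟ^2 = (0 − 0) − 0 = 0, so Ȟ^2 ≅ 0


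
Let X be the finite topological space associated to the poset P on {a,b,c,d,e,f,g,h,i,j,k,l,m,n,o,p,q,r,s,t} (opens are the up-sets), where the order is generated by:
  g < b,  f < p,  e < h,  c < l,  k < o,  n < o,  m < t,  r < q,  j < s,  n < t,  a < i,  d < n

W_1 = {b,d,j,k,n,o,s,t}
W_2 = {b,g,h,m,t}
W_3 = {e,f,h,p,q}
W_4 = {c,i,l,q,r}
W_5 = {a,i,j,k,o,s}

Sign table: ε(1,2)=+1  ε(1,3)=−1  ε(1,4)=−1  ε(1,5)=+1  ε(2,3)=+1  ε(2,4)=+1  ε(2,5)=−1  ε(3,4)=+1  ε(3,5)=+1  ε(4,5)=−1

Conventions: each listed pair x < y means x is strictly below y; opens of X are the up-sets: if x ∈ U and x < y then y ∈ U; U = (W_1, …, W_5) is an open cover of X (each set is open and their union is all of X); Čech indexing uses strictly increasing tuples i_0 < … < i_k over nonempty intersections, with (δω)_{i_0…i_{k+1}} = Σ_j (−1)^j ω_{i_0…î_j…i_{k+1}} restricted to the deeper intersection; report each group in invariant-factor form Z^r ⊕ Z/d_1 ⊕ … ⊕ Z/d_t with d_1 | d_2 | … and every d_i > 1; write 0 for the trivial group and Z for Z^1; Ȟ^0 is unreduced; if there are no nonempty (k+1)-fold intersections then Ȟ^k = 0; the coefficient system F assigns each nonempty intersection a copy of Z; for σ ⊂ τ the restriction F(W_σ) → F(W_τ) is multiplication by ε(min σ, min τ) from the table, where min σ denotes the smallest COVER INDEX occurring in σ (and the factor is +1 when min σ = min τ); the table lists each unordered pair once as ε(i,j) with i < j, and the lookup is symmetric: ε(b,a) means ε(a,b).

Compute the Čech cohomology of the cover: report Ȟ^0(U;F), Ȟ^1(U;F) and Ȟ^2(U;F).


cover nerve:
  W12={b,t} W15={j,k,o,s} W23={h} W34={q} W45={i}
C dims 5,5; δ0: rk 5, SNF 1^4·2
Ȟ^0: (5−5)−0=0 ⇒ 0
Ȟ^1: (5−0)−5=0 plus torsion [2] ⇒ Z/2
Ȟ^2: (0−0)−0=0 ⇒ 0

Ȟ^0(U;F) ≅ 0,  Ȟ^1(U;F) ≅ Z/2,  Ȟ^2(U;F) ≅ 0


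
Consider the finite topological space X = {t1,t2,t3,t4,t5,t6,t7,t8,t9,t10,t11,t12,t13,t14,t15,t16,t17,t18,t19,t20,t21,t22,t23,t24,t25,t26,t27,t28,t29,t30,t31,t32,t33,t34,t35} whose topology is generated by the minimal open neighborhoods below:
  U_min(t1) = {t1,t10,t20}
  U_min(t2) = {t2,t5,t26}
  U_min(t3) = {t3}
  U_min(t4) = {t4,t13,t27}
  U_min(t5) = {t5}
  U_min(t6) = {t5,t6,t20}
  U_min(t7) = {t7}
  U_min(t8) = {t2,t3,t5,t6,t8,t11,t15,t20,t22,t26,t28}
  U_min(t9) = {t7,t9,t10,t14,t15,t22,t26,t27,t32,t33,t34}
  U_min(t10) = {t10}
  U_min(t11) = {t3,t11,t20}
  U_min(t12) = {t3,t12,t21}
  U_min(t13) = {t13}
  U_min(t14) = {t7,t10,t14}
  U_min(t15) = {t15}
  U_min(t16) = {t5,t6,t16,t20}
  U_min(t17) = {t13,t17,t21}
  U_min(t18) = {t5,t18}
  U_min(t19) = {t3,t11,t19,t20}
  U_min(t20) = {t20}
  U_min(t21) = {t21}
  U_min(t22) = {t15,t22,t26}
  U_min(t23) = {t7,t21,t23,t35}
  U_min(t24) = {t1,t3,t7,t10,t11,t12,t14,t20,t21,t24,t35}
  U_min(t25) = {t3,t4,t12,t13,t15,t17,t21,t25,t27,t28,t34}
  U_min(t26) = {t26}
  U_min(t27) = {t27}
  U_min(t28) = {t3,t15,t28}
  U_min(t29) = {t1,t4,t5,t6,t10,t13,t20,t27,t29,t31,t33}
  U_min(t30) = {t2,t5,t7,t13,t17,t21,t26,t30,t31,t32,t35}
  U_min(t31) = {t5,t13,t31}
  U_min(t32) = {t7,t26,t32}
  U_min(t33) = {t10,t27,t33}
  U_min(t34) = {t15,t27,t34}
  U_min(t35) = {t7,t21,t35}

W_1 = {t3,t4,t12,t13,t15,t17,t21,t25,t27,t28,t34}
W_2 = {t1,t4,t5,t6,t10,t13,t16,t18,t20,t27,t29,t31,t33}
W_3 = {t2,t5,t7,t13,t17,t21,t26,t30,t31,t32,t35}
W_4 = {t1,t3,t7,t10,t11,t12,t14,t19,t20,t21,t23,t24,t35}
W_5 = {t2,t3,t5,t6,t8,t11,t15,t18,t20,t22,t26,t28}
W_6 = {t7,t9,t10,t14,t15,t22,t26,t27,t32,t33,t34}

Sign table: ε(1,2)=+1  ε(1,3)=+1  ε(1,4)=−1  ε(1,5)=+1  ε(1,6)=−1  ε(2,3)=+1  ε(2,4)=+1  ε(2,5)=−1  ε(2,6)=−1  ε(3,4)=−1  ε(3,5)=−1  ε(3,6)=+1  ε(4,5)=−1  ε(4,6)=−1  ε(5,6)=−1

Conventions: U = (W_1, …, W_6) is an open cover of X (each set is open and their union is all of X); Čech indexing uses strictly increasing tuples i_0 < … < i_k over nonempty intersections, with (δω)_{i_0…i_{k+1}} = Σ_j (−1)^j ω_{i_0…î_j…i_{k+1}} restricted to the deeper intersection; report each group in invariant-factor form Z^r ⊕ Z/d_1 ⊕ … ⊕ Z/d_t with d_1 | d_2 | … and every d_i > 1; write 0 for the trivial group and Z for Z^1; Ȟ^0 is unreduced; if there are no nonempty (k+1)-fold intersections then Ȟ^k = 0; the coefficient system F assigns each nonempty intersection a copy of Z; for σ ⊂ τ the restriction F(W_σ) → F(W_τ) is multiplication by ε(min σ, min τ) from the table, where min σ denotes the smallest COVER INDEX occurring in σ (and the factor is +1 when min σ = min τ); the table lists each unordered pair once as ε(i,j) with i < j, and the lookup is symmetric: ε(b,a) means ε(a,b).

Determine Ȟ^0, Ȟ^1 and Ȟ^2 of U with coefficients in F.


Ȟ^0(U;F) ≅ 0, Ȟ^1(U;F) ≅ Z/2 and Ȟ^2(U;F) ≅ Z

nonempty intersections:
  W12={t4,t13,t27} W13={t13,t17,t21} W14={t3,t12,t21} W15={t3,t15,t28} W16={t15,t27,t34} W23={t5,t13,t31} W24={t1,t10,t20} W25={t5,t6,t18,t20} W26={t10,t27,t33} W34={t7,t21,t35} W35={t2,t5,t26} W36={t7,t26,t32} W45={t3,t11,t20} W46={t7,t10,t14} W56={t15,t22,t26}
  W123={t13} W126={t27} W134={t21} W145={t3} W156={t15} W235={t5} W245={t20} W246={t10} W346={t7} W356={t26}
C dims 6,15,10; δ0: rk 6, SNF 1^5·2; δ1: rk 9, SNF 1^9
Ȟ^0: (6−6)−0=0 ⇒ 0
Ȟ^1: (15−9)−6=0 plus torsion [2] ⇒ Z/2
Ȟ^2: (10−0)−9=1 ⇒ Z


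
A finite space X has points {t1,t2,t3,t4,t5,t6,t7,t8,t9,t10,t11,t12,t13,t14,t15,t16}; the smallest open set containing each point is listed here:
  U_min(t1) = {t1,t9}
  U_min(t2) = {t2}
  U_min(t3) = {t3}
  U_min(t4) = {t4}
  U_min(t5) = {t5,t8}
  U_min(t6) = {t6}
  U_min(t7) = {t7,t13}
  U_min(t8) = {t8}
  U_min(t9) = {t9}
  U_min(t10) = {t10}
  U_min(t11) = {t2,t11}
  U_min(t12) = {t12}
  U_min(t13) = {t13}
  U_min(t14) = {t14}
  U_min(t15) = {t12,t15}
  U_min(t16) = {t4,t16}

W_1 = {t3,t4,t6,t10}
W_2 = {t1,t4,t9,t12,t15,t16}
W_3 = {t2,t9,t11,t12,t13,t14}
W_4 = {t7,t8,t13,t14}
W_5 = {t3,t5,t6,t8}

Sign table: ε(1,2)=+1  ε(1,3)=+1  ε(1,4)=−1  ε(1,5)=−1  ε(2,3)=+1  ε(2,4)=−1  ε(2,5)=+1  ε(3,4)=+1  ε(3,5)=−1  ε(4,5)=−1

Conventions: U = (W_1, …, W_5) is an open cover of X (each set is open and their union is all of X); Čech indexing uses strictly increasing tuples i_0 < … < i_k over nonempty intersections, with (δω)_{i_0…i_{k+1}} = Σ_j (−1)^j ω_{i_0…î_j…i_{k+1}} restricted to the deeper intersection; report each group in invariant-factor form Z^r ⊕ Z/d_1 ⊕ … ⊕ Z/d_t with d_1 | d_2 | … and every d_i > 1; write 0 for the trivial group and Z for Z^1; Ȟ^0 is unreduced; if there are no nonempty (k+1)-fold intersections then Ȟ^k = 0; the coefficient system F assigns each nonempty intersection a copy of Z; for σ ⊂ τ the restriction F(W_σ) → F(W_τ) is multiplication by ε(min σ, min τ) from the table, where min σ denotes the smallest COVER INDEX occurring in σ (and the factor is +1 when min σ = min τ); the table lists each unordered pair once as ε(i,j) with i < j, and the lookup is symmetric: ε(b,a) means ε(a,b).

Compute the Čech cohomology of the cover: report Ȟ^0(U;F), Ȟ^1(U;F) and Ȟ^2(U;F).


Ȟ^0(U;F) ≅ Z; Ȟ^1(U;F) ≅ Z; Ȟ^2(U;F) ≅ 0

nonempty overlaps:
  W12={t4} W15={t3,t6} W23={t9,t12} W34={t13,t14} W45={t8}
C dims 5,5; δ0: rk 4, SNF 1^4
degree 0: 5−4−0 = 1 → Ȟ^0 ≅ Z
degree 1: 5−0−4 = 1 → Ȟ^1 ≅ Z
degree 2: 0−0−0 = 0 → Ȟ^2 ≅ 0


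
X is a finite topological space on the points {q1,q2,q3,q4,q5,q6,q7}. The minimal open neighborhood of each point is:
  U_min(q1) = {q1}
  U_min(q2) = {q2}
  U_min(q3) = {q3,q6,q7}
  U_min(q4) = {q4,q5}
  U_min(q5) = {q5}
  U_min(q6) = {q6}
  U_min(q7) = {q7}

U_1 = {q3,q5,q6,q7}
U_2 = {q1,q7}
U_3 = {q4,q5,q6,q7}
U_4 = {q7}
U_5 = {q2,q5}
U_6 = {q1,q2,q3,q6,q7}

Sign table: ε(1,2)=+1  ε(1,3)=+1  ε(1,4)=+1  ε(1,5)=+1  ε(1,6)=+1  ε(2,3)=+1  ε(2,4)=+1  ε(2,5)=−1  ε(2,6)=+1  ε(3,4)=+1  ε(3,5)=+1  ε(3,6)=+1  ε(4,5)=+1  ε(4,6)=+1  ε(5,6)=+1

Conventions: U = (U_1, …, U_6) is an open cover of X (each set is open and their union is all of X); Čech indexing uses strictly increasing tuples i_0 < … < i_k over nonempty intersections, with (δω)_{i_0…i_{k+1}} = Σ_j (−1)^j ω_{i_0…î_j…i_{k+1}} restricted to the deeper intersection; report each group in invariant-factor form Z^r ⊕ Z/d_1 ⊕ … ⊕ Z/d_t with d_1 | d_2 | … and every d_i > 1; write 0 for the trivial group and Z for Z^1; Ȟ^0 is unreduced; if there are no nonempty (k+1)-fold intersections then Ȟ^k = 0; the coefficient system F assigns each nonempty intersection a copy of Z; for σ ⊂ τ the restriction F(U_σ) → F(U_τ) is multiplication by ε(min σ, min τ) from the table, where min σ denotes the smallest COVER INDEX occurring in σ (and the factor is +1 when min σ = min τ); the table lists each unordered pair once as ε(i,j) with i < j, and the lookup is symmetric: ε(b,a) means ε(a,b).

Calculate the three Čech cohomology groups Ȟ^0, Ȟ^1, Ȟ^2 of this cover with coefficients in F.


Ȟ^0 ≅ Z, Ȟ^1 ≅ Z and Ȟ^2 ≅ 0

nerve of the cover:
  U12={q7} U13={q5,q6,q7} U14={q7} U15={q5} U16={q3,q6,q7} U23={q7} U24={q7} U26={q1,q7} U34={q7} U35={q5} U36={q6,q7} U46={q7} U56={q2}
  U123={q7} U124={q7} U126={q7} U134={q7} U135={q5} U136={q6,q7} U146={q7} U234={q7} U236={q7} U246={q7} U346={q7}
  U1234={q7} U1236={q7} U1246={q7} U1346={q7} U2346={q7}
  U12346={q7}
C dims 6,13,11,5; δ0: rk 5, SNF 1^5; δ1: rk 7, SNF 1^7; δ2: rk 4, SNF 1^4
Ȟ^0 = (6 − 5) − 0 = 1, so Ȟ^0 ≅ Z
Ȟ^1 = (13 − 7) − 5 = 1, so Ȟ^1 ≅ Z
Ȟ^2 = (11 − 4) − 7 = 0, so Ȟ^2 ≅ 0


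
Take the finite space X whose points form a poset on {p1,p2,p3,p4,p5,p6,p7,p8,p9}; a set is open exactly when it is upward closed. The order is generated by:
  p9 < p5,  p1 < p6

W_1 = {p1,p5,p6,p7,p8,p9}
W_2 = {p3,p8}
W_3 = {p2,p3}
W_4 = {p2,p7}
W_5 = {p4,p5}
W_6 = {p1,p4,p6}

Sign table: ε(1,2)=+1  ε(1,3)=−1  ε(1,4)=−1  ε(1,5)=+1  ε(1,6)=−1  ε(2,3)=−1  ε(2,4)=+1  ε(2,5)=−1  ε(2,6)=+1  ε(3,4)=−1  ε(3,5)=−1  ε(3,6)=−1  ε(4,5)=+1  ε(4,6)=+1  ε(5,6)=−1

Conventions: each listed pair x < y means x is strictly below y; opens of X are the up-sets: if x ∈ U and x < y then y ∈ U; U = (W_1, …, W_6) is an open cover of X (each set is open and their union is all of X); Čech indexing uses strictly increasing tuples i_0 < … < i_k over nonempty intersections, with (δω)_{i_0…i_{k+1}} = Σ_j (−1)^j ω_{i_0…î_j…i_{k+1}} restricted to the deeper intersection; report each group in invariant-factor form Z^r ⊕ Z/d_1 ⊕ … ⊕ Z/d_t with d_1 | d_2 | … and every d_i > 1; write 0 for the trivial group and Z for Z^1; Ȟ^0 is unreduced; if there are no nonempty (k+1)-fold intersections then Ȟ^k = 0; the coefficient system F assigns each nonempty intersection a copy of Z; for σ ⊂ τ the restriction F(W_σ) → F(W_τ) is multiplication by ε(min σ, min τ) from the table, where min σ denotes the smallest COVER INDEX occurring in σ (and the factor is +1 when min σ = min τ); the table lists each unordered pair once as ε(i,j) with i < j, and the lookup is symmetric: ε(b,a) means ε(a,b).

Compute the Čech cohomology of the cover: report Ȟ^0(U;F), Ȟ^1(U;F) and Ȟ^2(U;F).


nonempty intersections:
  W12={p8} W14={p7} W15={p5} W16={p1,p6} W23={p3} W34={p2} W56={p4}
C dims 6,7; δ0: rk 6, SNF 1^5·2
Ȟ^0: (6−6)−0=0 ⇒ 0
Ȟ^1: (7−0)−6=1 plus torsion [2] ⇒ Z ⊕ Z/2
Ȟ^2: (0−0)−0=0 ⇒ 0

Ȟ^0 = 0, Ȟ^1 = Z ⊕ Z/2 and Ȟ^2 = 0


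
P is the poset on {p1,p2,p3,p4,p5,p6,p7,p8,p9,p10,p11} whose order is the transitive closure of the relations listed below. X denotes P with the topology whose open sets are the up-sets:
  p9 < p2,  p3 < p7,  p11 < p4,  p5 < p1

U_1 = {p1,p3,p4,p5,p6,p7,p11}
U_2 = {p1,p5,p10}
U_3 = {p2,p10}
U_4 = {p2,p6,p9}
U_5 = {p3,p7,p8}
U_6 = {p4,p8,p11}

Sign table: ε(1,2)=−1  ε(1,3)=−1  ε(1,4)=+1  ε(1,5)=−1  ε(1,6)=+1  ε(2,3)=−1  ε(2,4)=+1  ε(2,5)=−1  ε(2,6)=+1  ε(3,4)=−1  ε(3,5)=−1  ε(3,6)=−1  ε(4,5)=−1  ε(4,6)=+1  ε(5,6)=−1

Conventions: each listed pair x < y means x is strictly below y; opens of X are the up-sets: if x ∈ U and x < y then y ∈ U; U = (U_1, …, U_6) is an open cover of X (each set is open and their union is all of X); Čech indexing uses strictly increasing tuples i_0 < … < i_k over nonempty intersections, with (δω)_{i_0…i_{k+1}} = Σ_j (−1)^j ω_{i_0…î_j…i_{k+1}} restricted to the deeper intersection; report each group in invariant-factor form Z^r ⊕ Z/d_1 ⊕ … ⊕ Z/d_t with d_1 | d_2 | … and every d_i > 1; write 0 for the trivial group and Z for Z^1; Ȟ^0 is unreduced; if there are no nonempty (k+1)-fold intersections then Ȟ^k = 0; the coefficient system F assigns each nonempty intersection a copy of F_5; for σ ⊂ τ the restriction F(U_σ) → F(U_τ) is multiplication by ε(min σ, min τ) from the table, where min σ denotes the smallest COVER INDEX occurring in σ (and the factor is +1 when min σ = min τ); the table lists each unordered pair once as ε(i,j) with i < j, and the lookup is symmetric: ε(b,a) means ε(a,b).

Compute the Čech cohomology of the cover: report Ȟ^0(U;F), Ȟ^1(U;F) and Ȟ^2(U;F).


Ȟ^0(U;F) ≅ 0, Ȟ^1(U;F) ≅ Z/5 and Ȟ^2(U;F) ≅ 0

intersection data:
  U12={p1,p5} U14={p6} U15={p3,p7} U16={p4,p11} U23={p10} U34={p2} U56={p8}
C dims 6,7; δ0: rk_F5 6
Ȟ^0 = (6 − 6) − 0 = 0, so Ȟ^0 ≅ 0
Ȟ^1 = (7 − 0) − 6 = 1, so Ȟ^1 ≅ Z/5
Ȟ^2 = (0 − 0) − 0 = 0, so Ȟ^2 ≅ 0


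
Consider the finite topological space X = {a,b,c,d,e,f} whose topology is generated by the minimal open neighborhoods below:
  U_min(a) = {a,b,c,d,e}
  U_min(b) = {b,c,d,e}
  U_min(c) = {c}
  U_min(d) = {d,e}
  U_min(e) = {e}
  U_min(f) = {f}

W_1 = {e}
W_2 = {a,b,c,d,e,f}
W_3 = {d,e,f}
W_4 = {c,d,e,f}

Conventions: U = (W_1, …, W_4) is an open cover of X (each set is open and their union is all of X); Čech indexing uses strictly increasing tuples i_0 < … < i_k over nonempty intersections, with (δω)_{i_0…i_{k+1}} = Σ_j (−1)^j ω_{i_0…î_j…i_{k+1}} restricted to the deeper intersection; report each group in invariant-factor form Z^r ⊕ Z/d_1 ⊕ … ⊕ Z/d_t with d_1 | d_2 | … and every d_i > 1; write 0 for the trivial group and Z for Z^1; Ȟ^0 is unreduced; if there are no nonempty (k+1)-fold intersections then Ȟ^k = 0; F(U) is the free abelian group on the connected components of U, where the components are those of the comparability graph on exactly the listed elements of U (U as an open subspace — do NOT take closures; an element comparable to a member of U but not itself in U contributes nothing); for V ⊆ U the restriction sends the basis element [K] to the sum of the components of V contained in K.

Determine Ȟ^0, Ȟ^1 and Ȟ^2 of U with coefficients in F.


Ȟ^0 ≅ Z^2; Ȟ^1 ≅ 0; Ȟ^2 ≅ 0

nonempty intersections:
  W12={e} W13={e} W14={e} W23={d,e,f} W24={c,d,e,f} W34={d,e,f}
  W123={e} W124={e} W134={e} W234={d,e,f}
  W1234={e}
components per intersection:
  W1: {e}
  W2: {a,b,c,d,e} {f}
  W3: {d,e} {f}
  W4: {c} {d,e} {f}
  W12: {e}
  W13: {e}
  W14: {e}
  W23: {d,e} {f}
  W24: {c} {d,e} {f}
  W34: {d,e} {f}
  W123: {e}
  W124: {e}
  W134: {e}
  W234: {d,e} {f}
  W1234: {e}
C dims 8,10,5,1; δ0: rk 6, SNF 1^6; δ1: rk 4, SNF 1^4; δ2: rk 1, SNF 1^1
Ȟ^0: (8−6)−0=2 ⇒ Z^2
Ȟ^1: (10−4)−6=0 ⇒ 0
Ȟ^2: (5−1)−4=0 ⇒ 0


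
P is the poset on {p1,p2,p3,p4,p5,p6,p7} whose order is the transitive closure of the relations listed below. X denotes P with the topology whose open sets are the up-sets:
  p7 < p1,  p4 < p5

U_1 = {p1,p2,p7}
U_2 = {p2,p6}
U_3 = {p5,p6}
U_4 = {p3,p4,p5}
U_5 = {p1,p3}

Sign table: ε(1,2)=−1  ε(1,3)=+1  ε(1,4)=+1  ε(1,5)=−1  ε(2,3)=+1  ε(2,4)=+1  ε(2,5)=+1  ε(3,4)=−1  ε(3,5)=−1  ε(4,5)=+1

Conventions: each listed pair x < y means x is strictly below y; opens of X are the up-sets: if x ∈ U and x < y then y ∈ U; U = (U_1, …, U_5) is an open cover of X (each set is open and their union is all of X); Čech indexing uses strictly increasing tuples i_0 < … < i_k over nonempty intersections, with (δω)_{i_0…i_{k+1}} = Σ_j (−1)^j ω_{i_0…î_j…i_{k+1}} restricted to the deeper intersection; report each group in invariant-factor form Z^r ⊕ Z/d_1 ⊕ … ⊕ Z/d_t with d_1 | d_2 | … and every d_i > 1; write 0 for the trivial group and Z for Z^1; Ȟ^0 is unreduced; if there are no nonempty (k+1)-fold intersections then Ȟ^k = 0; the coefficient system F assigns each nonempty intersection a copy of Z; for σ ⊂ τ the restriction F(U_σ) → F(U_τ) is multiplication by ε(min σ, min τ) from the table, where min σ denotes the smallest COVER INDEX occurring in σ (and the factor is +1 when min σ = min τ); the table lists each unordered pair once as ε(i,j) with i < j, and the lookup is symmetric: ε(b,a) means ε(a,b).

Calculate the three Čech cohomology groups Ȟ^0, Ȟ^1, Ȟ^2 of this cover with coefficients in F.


Ȟ^0(U;F) ≅ 0; Ȟ^1(U;F) ≅ Z/2; Ȟ^2(U;F) ≅ 0

intersection data:
  U12={p2} U15={p1} U23={p6} U34={p5} U45={p3}
C dims 5,5; δ0: rk 5, SNF 1^4·2
Ȟ^0 = (5 − 5) − 0 = 0, so Ȟ^0 ≅ 0
Ȟ^1 = (5 − 0) − 5 = 0 plus torsion [2], so Ȟ^1 ≅ Z/2
Ȟ^2 = (0 − 0) − 0 = 0, so Ȟ^2 ≅ 0


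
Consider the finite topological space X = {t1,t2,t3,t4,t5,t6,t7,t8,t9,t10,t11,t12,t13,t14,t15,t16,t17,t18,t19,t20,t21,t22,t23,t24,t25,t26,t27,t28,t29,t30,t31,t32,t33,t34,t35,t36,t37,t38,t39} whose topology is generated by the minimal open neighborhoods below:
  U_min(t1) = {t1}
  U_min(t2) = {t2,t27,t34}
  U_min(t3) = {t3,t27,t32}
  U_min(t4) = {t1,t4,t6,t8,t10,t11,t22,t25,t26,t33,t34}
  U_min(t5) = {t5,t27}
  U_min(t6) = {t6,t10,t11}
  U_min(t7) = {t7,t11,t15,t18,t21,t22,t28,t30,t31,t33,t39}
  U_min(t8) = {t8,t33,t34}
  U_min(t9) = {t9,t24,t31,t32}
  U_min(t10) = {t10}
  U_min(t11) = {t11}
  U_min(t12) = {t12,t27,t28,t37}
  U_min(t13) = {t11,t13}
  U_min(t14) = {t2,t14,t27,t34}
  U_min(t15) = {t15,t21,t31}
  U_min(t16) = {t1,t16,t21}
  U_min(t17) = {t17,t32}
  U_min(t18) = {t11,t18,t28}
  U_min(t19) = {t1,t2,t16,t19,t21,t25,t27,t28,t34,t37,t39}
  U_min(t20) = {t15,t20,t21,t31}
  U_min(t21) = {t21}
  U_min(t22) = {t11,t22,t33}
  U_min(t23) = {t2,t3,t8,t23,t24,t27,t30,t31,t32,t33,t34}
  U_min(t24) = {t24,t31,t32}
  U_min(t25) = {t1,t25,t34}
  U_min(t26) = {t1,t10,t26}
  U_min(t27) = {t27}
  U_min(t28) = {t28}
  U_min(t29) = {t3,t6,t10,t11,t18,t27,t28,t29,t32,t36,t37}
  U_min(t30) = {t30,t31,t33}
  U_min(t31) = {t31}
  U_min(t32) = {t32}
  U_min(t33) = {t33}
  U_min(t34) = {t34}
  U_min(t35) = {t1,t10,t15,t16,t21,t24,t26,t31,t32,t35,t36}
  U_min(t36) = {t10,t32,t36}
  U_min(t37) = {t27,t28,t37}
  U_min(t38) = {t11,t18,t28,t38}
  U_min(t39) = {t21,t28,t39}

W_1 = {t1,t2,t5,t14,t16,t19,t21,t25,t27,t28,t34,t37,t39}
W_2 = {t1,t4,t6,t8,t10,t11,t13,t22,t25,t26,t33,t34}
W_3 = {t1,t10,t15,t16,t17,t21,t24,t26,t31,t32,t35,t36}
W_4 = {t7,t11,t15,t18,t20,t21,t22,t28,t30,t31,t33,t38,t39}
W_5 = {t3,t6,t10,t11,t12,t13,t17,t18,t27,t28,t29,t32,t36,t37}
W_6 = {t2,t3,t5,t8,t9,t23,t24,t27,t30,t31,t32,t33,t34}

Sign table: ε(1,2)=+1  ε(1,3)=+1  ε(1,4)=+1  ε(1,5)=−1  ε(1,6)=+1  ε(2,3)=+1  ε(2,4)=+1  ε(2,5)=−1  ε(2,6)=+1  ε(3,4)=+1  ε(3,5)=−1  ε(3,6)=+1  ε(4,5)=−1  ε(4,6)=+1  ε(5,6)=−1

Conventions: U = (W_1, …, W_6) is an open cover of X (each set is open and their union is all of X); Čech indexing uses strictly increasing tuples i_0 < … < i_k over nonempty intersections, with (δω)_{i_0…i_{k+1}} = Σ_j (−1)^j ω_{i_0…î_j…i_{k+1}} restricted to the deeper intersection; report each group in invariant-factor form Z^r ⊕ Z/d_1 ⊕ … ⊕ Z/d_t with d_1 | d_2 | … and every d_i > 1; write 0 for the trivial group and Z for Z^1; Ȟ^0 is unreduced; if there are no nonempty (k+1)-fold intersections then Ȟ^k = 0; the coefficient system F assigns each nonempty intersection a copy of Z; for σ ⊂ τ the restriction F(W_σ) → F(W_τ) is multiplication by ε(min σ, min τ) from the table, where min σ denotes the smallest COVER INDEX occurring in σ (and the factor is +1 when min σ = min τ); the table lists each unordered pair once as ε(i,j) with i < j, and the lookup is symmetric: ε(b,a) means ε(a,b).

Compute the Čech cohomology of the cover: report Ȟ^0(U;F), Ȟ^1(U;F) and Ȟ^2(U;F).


Ȟ^0 ≅ Z, Ȟ^1 ≅ 0, Ȟ^2 ≅ Z/2

nonempty overlaps:
  W12={t1,t25,t34} W13={t1,t16,t21} W14={t21,t28,t39} W15={t27,t28,t37} W16={t2,t5,t27,t34} W23={t1,t10,t26} W24={t11,t22,t33} W25={t6,t10,t11,t13} W26={t8,t33,t34} W34={t15,t21,t31} W35={t10,t17,t32,t36} W36={t24,t31,t32} W45={t11,t18,t28} W46={t30,t31,t33} W56={t3,t27,t32}
  W123={t1} W126={t34} W134={t21} W145={t28} W156={t27} W235={t10} W245={t11} W246={t33} W346={t31} W356={t32}
C dims 6,15,10; δ0: rk 5, SNF 1^5; δ1: rk 10, SNF 1^9·2
degree 0: 6−5−0 = 1 → Ȟ^0 ≅ Z
degree 1: 15−10−5 = 0 → Ȟ^1 ≅ 0
degree 2: 10−0−10 = 0 plus torsion [2] → Ȟ^2 ≅ Z/2


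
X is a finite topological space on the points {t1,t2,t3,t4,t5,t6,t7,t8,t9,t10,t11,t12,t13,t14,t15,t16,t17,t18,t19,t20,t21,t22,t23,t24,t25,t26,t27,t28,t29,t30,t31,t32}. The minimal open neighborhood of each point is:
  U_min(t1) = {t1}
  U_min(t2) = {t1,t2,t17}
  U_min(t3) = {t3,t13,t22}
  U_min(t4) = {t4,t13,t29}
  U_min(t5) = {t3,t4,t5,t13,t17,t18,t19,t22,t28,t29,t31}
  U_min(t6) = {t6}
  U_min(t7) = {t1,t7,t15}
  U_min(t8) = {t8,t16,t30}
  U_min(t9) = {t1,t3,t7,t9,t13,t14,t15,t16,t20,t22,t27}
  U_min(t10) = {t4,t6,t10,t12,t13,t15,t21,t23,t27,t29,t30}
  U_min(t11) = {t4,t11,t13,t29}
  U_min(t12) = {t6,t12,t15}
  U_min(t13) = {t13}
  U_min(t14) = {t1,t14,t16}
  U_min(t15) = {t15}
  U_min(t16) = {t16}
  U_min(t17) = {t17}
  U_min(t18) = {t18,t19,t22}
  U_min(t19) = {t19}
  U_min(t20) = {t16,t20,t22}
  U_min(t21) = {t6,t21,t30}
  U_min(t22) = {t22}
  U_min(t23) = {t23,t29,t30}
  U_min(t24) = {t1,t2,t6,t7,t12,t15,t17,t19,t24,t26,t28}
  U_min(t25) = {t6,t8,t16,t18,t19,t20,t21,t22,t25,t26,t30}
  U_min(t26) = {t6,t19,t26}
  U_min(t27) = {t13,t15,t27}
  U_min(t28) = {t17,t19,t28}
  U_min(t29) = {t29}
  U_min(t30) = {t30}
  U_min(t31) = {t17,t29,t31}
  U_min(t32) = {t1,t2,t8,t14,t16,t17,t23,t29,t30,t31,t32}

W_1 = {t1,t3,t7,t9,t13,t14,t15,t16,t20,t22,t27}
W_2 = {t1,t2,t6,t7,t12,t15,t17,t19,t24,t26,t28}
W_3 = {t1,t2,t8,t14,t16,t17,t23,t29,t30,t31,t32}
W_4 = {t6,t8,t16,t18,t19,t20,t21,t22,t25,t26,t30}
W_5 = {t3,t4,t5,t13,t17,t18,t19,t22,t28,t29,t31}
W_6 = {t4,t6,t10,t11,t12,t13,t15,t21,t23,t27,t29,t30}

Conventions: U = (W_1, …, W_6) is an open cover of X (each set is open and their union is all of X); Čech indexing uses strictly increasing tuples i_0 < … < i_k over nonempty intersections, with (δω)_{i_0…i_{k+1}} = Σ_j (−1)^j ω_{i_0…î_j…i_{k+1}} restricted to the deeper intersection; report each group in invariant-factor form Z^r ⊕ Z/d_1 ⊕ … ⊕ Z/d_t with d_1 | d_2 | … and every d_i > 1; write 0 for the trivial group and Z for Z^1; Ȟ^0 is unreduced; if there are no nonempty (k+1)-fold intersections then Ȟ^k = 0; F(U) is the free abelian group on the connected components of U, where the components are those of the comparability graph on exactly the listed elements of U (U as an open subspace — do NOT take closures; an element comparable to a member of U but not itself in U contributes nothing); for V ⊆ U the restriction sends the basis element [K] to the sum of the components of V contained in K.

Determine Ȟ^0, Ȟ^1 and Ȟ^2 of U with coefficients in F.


cover nerve:
  W12={t1,t7,t15} W13={t1,t14,t16} W14={t16,t20,t22} W15={t3,t13,t22} W16={t13,t15,t27} W23={t1,t2,t17} W24={t6,t19,t26} W25={t17,t19,t28} W26={t6,t12,t15} W34={t8,t16,t30} W35={t17,t29,t31} W36={t23,t29,t30} W45={t18,t19,t22} W46={t6,t21,t30} W56={t4,t13,t29}
  W123={t1} W126={t15} W134={t16} W145={t22} W156={t13} W235={t17} W245={t19} W246={t6} W346={t30} W356={t29}
components per intersection:
  W1: {t1,t3,t7,t9,t13,t14,t15,t16,t20,t22,t27}
  W2: {t1,t2,t6,t7,t12,t15,t17,t19,t24,t26,t28}
  W3: {t1,t2,t8,t14,t16,t17,t23,t29,t30,t31,t32}
  W4: {t6,t8,t16,t18,t19,t20,t21,t22,t25,t26,t30}
  W5: {t3,t4,t5,t13,t17,t18,t19,t22,t28,t29,t31}
  W6: {t4,t6,t10,t11,t12,t13,t15,t21,t23,t27,t29,t30}
  W12: {t1,t7,t15}
  W13: {t1,t14,t16}
  W14: {t16,t20,t22}
  W15: {t3,t13,t22}
  W16: {t13,t15,t27}
  W23: {t1,t2,t17}
  W24: {t6,t19,t26}
  W25: {t17,t19,t28}
  W26: {t6,t12,t15}
  W34: {t8,t16,t30}
  W35: {t17,t29,t31}
  W36: {t23,t29,t30}
  W45: {t18,t19,t22}
  W46: {t6,t21,t30}
  W56: {t4,t13,t29}
  W123: {t1}
  W126: {t15}
  W134: {t16}
  W145: {t22}
  W156: {t13}
  W235: {t17}
  W245: {t19}
  W246: {t6}
  W346: {t30}
  W356: {t29}
C dims 6,15,10; δ0: rk 5, SNF 1^5; δ1: rk 10, SNF 1^9·2
Ȟ^0: (6−5)−0=1 ⇒ Z
Ȟ^1: (15−10)−5=0 ⇒ 0
Ȟ^2: (10−0)−10=0 plus torsion [2] ⇒ Z/2

Ȟ^0(U;F) ≅ Z,  Ȟ^1(U;F) ≅ 0,  Ȟ^2(U;F) ≅ Z/2


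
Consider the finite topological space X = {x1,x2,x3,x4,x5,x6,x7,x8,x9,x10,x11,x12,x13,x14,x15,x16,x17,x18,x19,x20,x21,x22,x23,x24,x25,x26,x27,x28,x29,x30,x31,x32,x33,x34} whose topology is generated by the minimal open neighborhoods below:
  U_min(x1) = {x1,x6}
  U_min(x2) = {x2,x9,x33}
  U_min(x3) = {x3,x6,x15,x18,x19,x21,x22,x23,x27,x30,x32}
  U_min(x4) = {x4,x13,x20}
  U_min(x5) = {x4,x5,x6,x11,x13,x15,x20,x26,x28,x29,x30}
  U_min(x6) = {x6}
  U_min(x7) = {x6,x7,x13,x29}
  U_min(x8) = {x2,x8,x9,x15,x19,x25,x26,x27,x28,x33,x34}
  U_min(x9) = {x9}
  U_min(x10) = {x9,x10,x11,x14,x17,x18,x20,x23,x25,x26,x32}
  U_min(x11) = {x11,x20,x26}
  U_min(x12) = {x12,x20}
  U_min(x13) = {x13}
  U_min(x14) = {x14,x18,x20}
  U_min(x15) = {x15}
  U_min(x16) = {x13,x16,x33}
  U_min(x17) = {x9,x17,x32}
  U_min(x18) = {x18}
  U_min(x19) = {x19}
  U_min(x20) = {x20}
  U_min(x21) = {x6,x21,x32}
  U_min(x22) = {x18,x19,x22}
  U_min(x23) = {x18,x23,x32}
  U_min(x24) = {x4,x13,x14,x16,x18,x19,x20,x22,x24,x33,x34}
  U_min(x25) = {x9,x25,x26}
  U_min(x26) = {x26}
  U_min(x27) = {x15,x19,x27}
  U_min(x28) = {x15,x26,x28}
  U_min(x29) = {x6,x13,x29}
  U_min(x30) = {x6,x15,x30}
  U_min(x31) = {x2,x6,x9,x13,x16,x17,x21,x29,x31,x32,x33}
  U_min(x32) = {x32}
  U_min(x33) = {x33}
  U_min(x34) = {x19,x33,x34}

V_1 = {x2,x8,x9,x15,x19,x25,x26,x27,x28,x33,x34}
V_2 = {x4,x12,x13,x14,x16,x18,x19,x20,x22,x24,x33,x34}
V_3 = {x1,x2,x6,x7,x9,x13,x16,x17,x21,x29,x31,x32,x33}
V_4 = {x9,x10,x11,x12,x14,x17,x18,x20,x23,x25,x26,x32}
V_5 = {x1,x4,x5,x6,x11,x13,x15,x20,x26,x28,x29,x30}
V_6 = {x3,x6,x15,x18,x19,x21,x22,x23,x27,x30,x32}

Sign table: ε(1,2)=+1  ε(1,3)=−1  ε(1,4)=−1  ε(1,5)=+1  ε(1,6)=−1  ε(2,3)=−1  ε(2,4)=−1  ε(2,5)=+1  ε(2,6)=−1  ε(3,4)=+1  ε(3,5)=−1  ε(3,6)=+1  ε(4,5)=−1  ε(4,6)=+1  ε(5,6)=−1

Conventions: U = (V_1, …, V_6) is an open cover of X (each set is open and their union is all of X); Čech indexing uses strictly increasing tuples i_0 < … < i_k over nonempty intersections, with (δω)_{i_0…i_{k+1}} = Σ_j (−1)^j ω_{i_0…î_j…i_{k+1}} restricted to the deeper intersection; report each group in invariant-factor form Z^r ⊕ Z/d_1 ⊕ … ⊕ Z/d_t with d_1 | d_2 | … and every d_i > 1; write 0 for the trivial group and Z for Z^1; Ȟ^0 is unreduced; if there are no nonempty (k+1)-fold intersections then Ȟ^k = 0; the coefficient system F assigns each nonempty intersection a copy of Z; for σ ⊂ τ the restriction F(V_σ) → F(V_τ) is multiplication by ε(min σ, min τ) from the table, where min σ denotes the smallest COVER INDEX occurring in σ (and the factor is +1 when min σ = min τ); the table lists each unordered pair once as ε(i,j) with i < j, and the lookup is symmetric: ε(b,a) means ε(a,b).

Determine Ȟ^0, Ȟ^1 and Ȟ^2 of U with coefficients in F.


intersection data:
  V12={x19,x33,x34} V13={x2,x9,x33} V14={x9,x25,x26} V15={x15,x26,x28} V16={x15,x19,x27} V23={x13,x16,x33} V24={x12,x14,x18,x20} V25={x4,x13,x20} V26={x18,x19,x22} V34={x9,x17,x32} V35={x1,x6,x13,x29} V36={x6,x21,x32} V45={x11,x20,x26} V46={x18,x23,x32} V56={x6,x15,x30}
  V123={x33} V126={x19} V134={x9} V145={x26} V156={x15} V235={x13} V245={x20} V246={x18} V346={x32} V356={x6}
C dims 6,15,10; δ0: rk 5, SNF 1^5; δ1: rk 10, SNF 1^9·2
Ȟ^0 = (6 − 5) − 0 = 1, so Ȟ^0 ≅ Z
Ȟ^1 = (15 − 10) − 5 = 0, so Ȟ^1 ≅ 0
Ȟ^2 = (10 − 0) − 10 = 0 plus torsion [2], so Ȟ^2 ≅ Z/2

Ȟ^0(U;F) ≅ Z, Ȟ^1(U;F) ≅ 0, Ȟ^2(U;F) ≅ Z/2
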